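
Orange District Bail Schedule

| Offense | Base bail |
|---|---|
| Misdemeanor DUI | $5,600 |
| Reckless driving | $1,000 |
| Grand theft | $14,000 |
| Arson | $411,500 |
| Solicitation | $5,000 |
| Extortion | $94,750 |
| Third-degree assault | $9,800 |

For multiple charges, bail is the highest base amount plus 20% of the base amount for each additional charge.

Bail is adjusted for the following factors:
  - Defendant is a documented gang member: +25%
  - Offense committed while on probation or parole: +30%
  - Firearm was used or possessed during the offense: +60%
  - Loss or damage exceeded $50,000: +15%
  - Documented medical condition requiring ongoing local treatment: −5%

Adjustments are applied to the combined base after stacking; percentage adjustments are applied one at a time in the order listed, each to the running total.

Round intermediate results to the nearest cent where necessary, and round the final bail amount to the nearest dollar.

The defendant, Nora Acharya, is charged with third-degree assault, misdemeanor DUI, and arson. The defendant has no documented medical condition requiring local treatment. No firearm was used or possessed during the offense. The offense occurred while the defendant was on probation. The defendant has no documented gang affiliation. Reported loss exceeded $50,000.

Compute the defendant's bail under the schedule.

Base amounts from the schedule: third-degree assault $9,800; misdemeanor DUI $5,600; arson $411,500.
Stacking rule: highest base plus 20% of each additional charge. Highest is arson at $411,500. Additional: $9,800 × 20% = $1,960; $5,600 × 20% = $1,120. Combined base = $411,500 + $3,080 = $414,580.
Offense committed while on probation or parole (+30%): $414,580 × 1.3 = $538,954.
Loss or damage exceeded $50,000 (+15%): $538,954 × 1.15 = $619,797.10.
Rounded to the nearest dollar: $619,797.

$619,797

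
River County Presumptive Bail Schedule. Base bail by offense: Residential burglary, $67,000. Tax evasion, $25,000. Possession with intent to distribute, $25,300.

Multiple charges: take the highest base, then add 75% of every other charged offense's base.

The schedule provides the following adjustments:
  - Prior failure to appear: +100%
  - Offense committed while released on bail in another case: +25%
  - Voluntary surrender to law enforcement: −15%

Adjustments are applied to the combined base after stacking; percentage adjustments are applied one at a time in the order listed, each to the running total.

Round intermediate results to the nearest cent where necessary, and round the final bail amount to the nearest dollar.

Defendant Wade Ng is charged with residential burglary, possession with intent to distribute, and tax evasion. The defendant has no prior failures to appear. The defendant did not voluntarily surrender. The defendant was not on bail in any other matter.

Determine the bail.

$104,725

Base amounts from the schedule: residential burglary $67,000; possession with intent to distribute $25,300; tax evasion $25,000.
Stacking rule: highest base plus 75% of each additional charge. Highest is residential burglary at $67,000. Additional: $25,300 × 75% = $18,975; $25,000 × 75% = $18,750. Combined base = $67,000 + $37,725 = $104,725.
No adjustment factors apply to this defendant.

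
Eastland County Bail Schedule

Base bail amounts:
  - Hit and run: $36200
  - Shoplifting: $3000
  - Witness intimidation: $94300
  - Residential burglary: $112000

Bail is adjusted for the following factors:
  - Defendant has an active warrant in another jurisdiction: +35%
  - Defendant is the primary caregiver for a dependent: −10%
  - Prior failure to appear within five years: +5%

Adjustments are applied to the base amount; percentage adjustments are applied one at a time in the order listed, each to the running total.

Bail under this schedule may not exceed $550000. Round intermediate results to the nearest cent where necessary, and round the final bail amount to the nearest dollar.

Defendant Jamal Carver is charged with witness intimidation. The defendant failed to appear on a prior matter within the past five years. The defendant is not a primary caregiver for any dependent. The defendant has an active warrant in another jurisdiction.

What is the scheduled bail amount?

$133670

Base amounts from the schedule: witness intimidation $94300.
Single charge. Combined base = $94300.
Defendant has an active warrant in another jurisdiction (+35%): $94300 × 1.35 = $127305.
Prior failure to appear within five years (+5%): $127305 × 1.05 = $133670.25.
$133670.25 is within the $550000 maximum.
Rounded to the nearest dollar: $133670.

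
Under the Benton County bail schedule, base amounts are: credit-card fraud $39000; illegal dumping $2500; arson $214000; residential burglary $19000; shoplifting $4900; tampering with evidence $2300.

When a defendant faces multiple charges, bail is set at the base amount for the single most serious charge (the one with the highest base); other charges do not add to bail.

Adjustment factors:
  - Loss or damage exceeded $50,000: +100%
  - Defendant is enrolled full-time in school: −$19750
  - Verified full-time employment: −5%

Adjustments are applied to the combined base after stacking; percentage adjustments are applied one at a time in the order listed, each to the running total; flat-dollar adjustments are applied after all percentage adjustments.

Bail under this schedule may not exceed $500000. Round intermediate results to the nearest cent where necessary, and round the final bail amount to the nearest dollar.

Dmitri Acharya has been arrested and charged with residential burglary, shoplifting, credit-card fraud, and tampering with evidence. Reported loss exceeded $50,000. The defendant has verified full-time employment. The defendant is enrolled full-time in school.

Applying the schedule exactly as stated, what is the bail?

Base amounts from the schedule: residential burglary $19000; shoplifting $4900; credit-card fraud $39000; tampering with evidence $2300.
Stacking rule: use the highest base only. Highest is credit-card fraud at $39000. Combined base = $39000.
Loss or damage exceeded $50,000 (+100%): $39000 × 2 = $78000.
Verified full-time employment (−5%): $78000 × 0.95 = $74100.
Defendant is enrolled full-time in school (−$19750 flat): $74100 − $19750 = $54350.
$54350 is within the $500000 maximum.

$54350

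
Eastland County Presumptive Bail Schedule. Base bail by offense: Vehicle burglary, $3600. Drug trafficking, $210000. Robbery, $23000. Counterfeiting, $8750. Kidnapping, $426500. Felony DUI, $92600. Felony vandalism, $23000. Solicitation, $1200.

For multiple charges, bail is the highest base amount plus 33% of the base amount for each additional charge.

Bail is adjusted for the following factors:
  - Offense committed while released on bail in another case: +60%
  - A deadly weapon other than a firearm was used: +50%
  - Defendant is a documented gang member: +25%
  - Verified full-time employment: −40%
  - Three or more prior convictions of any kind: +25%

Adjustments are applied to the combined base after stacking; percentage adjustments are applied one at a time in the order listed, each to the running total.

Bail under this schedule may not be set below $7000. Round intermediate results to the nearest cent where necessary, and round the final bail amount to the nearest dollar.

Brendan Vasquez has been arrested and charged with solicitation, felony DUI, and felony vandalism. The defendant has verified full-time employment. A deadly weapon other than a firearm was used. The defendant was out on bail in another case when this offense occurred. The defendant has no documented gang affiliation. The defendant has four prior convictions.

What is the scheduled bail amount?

$181055

Base amounts from the schedule: solicitation $1200; felony DUI $92600; felony vandalism $23000.
Stacking rule: highest base plus 33% of each additional charge. Highest is felony DUI at $92600. Additional: $1200 × 33% = $396; $23000 × 33% = $7590. Combined base = $92600 + $7986 = $100586.
Offense committed while released on bail in another case (+60%): $100586 × 1.6 = $160937.60.
A deadly weapon other than a firearm was used (+50%): $160937.60 × 1.5 = $241406.40.
Verified full-time employment (−40%): $241406.40 × 0.6 = $144843.84.
Three or more prior convictions of any kind (+25%): $144843.84 × 1.25 = $181054.80.
$181054.80 is at or above the $7000 minimum.
Rounded to the nearest dollar: $181055.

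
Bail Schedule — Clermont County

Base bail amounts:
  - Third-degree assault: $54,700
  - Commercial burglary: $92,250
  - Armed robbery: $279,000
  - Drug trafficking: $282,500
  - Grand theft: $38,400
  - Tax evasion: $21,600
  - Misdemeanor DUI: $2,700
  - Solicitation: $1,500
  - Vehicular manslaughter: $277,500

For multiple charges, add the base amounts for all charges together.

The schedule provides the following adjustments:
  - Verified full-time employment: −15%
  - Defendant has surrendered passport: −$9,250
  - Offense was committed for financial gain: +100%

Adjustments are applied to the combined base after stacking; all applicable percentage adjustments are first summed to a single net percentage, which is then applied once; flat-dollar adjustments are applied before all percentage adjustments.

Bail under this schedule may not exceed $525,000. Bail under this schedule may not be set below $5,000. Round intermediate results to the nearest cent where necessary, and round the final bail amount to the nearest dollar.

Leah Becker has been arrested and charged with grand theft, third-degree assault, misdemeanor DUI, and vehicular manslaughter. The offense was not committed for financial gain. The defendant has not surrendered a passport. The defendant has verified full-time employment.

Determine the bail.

$317,305

Base amounts from the schedule: grand theft $38,400; third-degree assault $54,700; misdemeanor DUI $2,700; vehicular manslaughter $277,500.
Stacking rule: sum of all bases. $38,400 + $54,700 + $2,700 + $277,500 = $373,300.
Verified full-time employment (−15%): $373,300 × 0.85 = $317,305.
$317,305 is within the $525,000 maximum.
$317,305 is at or above the $5,000 minimum.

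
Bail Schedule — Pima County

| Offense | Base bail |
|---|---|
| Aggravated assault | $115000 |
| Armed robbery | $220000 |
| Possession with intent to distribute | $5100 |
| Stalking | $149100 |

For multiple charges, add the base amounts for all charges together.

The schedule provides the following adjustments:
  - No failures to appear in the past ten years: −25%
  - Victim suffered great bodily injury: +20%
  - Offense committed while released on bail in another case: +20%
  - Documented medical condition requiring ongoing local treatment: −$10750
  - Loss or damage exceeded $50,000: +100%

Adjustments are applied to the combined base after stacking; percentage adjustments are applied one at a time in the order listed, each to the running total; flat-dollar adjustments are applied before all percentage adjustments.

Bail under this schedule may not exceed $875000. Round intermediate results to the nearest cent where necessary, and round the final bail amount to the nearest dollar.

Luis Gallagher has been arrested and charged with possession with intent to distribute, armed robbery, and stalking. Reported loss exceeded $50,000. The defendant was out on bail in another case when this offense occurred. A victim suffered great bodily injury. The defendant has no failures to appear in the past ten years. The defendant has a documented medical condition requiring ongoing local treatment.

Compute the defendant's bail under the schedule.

Base amounts from the schedule: possession with intent to distribute $5100; armed robbery $220000; stalking $149100.
Stacking rule: sum of all bases. $5100 + $220000 + $149100 = $374200.
Documented medical condition requiring ongoing local treatment (−$10750 flat): $374200 − $10750 = $363450.
No failures to appear in the past ten years (−25%): $363450 × 0.75 = $272587.50.
Victim suffered great bodily injury (+20%): $272587.50 × 1.2 = $327105.
Offense committed while released on bail in another case (+20%): $327105 × 1.2 = $392526.
Loss or damage exceeded $50,000 (+100%): $392526 × 2 = $785052.
$785052 is within the $875000 maximum.

$785052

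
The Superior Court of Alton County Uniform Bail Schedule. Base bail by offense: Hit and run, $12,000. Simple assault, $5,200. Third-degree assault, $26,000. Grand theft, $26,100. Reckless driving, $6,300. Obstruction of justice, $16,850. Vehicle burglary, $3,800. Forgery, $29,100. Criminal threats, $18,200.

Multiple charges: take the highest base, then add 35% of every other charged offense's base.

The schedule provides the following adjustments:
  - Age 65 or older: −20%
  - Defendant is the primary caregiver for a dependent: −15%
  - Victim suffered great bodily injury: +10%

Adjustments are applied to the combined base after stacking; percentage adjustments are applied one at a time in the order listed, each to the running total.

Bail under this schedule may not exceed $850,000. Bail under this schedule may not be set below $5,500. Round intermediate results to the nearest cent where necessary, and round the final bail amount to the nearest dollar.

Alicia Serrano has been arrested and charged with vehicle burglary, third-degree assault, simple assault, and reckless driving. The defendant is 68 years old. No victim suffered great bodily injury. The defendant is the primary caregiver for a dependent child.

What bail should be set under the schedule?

Base amounts from the schedule: vehicle burglary $3,800; third-degree assault $26,000; simple assault $5,200; reckless driving $6,300.
Stacking rule: highest base plus 35% of each additional charge. Highest is third-degree assault at $26,000. Additional: $3,800 × 35% = $1,330; $5,200 × 35% = $1,820; $6,300 × 35% = $2,205. Combined base = $26,000 + $5,355 = $31,355.
Age 65 or older (−20%): $31,355 × 0.8 = $25,084.
Defendant is the primary caregiver for a dependent (−15%): $25,084 × 0.85 = $21,321.40.
$21,321.40 is within the $850,000 maximum.
$21,321.40 is at or above the $5,500 minimum.
Rounded to the nearest dollar: $21,321.

$21,321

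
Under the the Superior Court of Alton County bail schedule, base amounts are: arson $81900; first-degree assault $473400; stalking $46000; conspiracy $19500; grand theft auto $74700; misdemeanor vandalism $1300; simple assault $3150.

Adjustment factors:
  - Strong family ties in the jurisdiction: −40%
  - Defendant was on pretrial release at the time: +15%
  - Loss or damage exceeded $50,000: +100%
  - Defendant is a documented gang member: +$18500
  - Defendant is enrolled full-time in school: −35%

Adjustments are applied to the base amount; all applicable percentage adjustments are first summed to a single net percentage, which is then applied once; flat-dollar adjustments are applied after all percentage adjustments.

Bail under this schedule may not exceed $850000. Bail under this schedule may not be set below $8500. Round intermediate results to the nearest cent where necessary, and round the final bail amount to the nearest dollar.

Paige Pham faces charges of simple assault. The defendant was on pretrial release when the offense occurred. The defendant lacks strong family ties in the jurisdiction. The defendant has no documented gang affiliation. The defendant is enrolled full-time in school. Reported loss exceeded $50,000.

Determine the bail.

$8500

Base amounts from the schedule: simple assault $3150.
Single charge. Combined base = $3150.
Net percentage adjustment: +15% +100% −35% = +80%. $3150 × 1.8 = $5670.
$5670 is within the $850000 maximum.
Result $5670 is below the minimum of $8500; bail is set at the minimum $8500.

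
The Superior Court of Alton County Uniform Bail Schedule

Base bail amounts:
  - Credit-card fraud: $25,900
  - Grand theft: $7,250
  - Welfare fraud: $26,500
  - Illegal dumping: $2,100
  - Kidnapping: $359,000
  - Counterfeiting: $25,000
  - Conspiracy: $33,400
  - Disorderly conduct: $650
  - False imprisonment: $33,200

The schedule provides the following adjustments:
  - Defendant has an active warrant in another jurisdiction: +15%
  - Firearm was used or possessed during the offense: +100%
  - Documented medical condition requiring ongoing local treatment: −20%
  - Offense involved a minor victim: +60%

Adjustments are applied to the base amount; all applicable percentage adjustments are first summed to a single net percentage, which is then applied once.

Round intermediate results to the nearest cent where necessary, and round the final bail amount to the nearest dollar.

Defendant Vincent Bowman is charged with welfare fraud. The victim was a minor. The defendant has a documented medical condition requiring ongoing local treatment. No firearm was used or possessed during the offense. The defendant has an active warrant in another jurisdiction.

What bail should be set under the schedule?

Base amounts from the schedule: welfare fraud $26,500.
Single charge. Combined base = $26,500.
Net percentage adjustment: +15% −20% +60% = +55%. $26,500 × 1.55 = $41,075.

$41,075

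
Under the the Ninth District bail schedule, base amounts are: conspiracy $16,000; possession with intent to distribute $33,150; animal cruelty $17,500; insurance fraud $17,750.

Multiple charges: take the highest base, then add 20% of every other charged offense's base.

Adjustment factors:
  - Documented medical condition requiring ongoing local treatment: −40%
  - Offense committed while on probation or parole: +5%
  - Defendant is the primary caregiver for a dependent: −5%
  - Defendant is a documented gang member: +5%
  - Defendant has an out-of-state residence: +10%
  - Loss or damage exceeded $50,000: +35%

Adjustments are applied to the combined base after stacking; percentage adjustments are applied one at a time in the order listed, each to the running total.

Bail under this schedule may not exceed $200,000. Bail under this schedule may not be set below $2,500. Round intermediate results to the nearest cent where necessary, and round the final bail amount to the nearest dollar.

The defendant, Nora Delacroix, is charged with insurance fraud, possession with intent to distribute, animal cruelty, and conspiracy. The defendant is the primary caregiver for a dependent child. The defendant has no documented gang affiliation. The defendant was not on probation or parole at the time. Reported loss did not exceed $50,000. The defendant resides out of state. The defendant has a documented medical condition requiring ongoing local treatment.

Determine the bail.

$27,212

Base amounts from the schedule: insurance fraud $17,750; possession with intent to distribute $33,150; animal cruelty $17,500; conspiracy $16,000.
Stacking rule: highest base plus 20% of each additional charge. Highest is possession with intent to distribute at $33,150. Additional: $17,750 × 20% = $3,550; $17,500 × 20% = $3,500; $16,000 × 20% = $3,200. Combined base = $33,150 + $10,250 = $43,400.
Documented medical condition requiring ongoing local treatment (−40%): $43,400 × 0.6 = $26,040.
Defendant is the primary caregiver for a dependent (−5%): $26,040 × 0.95 = $24,738.
Defendant has an out-of-state residence (+10%): $24,738 × 1.1 = $27,211.80.
$27,211.80 is within the $200,000 maximum.
$27,211.80 is at or above the $2,500 minimum.
Rounded to the nearest dollar: $27,212.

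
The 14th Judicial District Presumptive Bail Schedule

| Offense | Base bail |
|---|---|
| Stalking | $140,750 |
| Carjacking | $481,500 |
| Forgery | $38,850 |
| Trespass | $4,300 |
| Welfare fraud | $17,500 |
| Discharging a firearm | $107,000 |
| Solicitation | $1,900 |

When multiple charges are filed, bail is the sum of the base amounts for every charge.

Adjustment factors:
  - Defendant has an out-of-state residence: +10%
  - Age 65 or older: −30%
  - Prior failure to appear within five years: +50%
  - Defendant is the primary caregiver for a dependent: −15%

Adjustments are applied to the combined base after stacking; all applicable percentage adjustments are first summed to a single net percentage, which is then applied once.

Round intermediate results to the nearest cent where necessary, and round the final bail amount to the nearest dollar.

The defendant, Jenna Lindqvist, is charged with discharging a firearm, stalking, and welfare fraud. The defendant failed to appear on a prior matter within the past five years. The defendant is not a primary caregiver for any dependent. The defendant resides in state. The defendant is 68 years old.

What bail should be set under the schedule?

Base amounts from the schedule: discharging a firearm $107,000; stalking $140,750; welfare fraud $17,500.
Stacking rule: sum of all bases. $107,000 + $140,750 + $17,500 = $265,250.
Net percentage adjustment: −30% +50% = +20%. $265,250 × 1.2 = $318,300.

$318,300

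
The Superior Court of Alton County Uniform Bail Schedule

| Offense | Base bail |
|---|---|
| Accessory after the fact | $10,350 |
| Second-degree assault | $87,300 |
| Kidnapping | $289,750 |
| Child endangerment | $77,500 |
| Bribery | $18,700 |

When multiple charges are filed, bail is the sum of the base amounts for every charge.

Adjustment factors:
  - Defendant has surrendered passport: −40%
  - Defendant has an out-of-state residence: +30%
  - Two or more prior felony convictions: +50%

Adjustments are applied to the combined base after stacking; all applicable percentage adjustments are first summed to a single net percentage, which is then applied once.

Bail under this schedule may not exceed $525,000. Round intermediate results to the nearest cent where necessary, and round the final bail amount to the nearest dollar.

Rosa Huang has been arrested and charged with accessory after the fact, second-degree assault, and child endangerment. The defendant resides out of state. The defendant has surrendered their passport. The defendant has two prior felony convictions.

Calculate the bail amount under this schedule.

Base amounts from the schedule: accessory after the fact $10,350; second-degree assault $87,300; child endangerment $77,500.
Stacking rule: sum of all bases. $10,350 + $87,300 + $77,500 = $175,150.
Net percentage adjustment: −40% +30% +50% = +40%. $175,150 × 1.4 = $245,210.
$245,210 is within the $525,000 maximum.

$245,210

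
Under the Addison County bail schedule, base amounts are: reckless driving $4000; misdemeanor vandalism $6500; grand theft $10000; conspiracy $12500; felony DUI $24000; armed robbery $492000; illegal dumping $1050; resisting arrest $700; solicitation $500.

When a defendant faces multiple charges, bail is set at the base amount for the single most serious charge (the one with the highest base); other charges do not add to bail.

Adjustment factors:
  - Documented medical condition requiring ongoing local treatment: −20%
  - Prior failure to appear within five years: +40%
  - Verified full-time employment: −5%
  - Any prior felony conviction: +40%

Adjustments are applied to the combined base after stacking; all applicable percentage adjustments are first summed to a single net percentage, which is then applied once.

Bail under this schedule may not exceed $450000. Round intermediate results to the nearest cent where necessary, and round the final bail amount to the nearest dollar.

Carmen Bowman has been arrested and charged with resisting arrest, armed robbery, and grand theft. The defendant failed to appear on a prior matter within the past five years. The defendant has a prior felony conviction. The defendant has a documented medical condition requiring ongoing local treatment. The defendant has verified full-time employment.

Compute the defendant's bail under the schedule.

$450000

Base amounts from the schedule: resisting arrest $700; armed robbery $492000; grand theft $10000.
Stacking rule: use the highest base only. Highest is armed robbery at $492000. Combined base = $492000.
Net percentage adjustment: −20% +40% −5% +40% = +55%. $492000 × 1.55 = $762600.
Result $762600 exceeds the maximum of $450000; bail is capped at $450000.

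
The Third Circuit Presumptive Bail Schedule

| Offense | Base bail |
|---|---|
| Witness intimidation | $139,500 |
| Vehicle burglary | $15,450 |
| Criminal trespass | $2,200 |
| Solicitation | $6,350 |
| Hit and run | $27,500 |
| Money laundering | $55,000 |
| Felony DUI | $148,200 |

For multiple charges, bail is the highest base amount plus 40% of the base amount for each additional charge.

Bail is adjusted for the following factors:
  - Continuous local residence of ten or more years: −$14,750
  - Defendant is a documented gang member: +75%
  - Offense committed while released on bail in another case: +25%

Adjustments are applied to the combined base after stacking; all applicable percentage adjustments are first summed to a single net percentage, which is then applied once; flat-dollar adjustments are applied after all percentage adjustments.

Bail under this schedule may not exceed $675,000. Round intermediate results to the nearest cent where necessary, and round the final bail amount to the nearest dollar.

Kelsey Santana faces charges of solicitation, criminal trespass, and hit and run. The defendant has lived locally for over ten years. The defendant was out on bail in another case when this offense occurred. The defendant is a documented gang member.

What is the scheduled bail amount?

$47,090

Base amounts from the schedule: solicitation $6,350; criminal trespass $2,200; hit and run $27,500.
Stacking rule: highest base plus 40% of each additional charge. Highest is hit and run at $27,500. Additional: $6,350 × 40% = $2,540; $2,200 × 40% = $880. Combined base = $27,500 + $3,420 = $30,920.
Net percentage adjustment: +75% +25% = +100%. $30,920 × 2 = $61,840.
Continuous local residence of ten or more years (−$14,750 flat): $61,840 − $14,750 = $47,090.
$47,090 is within the $675,000 maximum.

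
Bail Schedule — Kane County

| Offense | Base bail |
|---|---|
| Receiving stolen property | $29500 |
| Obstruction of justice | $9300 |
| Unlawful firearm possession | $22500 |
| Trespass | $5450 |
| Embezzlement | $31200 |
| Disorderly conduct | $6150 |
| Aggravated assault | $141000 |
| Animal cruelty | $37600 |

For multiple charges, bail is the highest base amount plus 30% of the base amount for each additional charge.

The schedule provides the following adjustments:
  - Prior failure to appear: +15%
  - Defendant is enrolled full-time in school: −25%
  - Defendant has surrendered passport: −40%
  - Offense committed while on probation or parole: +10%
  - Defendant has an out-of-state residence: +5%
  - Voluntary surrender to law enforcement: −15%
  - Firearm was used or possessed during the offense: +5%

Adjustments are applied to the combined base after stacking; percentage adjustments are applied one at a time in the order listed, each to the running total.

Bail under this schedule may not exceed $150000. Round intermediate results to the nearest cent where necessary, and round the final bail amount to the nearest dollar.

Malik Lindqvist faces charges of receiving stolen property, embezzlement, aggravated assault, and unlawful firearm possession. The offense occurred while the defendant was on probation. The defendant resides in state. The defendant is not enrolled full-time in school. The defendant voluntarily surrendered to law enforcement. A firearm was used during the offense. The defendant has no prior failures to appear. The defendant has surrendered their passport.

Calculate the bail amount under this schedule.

Base amounts from the schedule: receiving stolen property $29500; embezzlement $31200; aggravated assault $141000; unlawful firearm possession $22500.
Stacking rule: highest base plus 30% of each additional charge. Highest is aggravated assault at $141000. Additional: $29500 × 30% = $8850; $31200 × 30% = $9360; $22500 × 30% = $6750. Combined base = $141000 + $24960 = $165960.
Defendant has surrendered passport (−40%): $165960 × 0.6 = $99576.
Offense committed while on probation or parole (+10%): $99576 × 1.1 = $109533.60.
Voluntary surrender to law enforcement (−15%): $109533.60 × 0.85 = $93103.56.
Firearm was used or possessed during the offense (+5%): $93103.56 × 1.05 = $97758.74.
$97758.74 is within the $150000 maximum.
Rounded to the nearest dollar: $97759.

$97759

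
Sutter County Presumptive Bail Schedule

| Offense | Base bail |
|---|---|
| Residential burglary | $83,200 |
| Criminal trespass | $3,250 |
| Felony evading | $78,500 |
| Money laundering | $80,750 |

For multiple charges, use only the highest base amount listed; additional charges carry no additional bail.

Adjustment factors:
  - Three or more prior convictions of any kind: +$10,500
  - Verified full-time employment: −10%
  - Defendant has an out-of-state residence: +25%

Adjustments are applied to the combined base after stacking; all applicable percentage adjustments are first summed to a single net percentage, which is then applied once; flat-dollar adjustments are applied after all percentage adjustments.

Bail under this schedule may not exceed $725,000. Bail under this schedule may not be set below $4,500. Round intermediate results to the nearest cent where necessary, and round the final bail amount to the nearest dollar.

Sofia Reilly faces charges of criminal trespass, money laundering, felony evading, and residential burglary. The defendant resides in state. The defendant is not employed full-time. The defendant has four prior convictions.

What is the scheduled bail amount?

Base amounts from the schedule: criminal trespass $3,250; money laundering $80,750; felony evading $78,500; residential burglary $83,200.
Stacking rule: use the highest base only. Highest is residential burglary at $83,200. Combined base = $83,200.
Three or more prior convictions of any kind (+$10,500 flat): $83,200 + $10,500 = $93,700.
$93,700 is within the $725,000 maximum.
$93,700 is at or above the $4,500 minimum.

$93,700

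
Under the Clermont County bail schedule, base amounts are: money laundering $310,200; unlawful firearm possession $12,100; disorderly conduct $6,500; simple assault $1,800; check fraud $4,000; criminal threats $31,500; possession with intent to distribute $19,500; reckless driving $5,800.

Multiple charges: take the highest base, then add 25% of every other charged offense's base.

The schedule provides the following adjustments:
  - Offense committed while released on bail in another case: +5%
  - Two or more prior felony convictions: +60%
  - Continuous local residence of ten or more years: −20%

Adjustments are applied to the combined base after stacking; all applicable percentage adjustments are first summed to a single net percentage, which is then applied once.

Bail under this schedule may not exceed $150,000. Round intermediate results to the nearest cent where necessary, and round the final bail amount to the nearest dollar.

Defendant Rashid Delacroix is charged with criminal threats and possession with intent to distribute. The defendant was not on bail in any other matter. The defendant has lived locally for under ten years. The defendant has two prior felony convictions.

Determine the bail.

$58,200

Base amounts from the schedule: criminal threats $31,500; possession with intent to distribute $19,500.
Stacking rule: highest base plus 25% of each additional charge. Highest is criminal threats at $31,500. Additional: $19,500 × 25% = $4,875. Combined base = $31,500 + $4,875 = $36,375.
Two or more prior felony convictions (+60%): $36,375 × 1.6 = $58,200.
$58,200 is within the $150,000 maximum.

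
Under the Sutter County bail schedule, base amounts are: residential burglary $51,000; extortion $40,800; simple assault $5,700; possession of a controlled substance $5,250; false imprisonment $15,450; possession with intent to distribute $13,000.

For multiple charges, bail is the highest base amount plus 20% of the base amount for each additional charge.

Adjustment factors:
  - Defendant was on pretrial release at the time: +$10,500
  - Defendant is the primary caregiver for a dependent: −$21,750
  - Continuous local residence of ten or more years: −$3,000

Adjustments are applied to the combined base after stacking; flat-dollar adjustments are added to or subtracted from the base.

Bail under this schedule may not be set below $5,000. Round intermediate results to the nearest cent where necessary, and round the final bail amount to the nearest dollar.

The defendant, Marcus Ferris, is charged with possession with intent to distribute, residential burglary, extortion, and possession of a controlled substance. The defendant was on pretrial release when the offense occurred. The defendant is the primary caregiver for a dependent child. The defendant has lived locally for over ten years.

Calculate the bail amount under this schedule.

$48,560

Base amounts from the schedule: possession with intent to distribute $13,000; residential burglary $51,000; extortion $40,800; possession of a controlled substance $5,250.
Stacking rule: highest base plus 20% of each additional charge. Highest is residential burglary at $51,000. Additional: $13,000 × 20% = $2,600; $40,800 × 20% = $8,160; $5,250 × 20% = $1,050. Combined base = $51,000 + $11,810 = $62,810.
Defendant was on pretrial release at the time (+$10,500 flat): $62,810 + $10,500 = $73,310.
Defendant is the primary caregiver for a dependent (−$21,750 flat): $73,310 − $21,750 = $51,560.
Continuous local residence of ten or more years (−$3,000 flat): $51,560 − $3,000 = $48,560.
$48,560 is at or above the $5,000 minimum.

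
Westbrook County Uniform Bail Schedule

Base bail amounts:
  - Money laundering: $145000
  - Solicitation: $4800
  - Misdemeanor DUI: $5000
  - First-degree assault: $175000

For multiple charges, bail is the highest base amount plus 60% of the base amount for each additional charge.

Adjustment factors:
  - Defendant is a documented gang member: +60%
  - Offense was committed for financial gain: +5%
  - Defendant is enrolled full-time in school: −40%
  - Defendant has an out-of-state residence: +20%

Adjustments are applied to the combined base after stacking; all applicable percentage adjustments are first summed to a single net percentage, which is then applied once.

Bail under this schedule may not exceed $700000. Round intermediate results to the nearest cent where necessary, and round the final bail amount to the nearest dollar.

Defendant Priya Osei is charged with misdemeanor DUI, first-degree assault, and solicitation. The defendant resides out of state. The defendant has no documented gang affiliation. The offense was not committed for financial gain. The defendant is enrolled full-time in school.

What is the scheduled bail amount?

Base amounts from the schedule: misdemeanor DUI $5000; first-degree assault $175000; solicitation $4800.
Stacking rule: highest base plus 60% of each additional charge. Highest is first-degree assault at $175000. Additional: $5000 × 60% = $3000; $4800 × 60% = $2880. Combined base = $175000 + $5880 = $180880.
Net percentage adjustment: −40% +20% = −20%. $180880 × 0.8 = $144704.
$144704 is within the $700000 maximum.

$144704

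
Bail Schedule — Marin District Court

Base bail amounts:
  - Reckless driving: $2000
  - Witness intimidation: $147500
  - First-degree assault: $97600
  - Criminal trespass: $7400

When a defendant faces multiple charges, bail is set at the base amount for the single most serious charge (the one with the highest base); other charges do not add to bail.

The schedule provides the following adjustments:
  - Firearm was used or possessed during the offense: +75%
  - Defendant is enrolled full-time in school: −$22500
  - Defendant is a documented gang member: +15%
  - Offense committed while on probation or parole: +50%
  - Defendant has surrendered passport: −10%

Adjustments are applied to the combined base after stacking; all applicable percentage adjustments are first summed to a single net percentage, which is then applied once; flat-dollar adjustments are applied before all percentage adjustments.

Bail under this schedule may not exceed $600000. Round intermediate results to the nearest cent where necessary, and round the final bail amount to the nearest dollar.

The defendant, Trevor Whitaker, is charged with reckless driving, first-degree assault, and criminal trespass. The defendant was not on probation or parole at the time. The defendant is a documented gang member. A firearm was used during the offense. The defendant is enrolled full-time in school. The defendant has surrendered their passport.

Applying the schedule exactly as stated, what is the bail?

Base amounts from the schedule: reckless driving $2000; first-degree assault $97600; criminal trespass $7400.
Stacking rule: use the highest base only. Highest is first-degree assault at $97600. Combined base = $97600.
Defendant is enrolled full-time in school (−$22500 flat): $97600 − $22500 = $75100.
Net percentage adjustment: +75% +15% −10% = +80%. $75100 × 1.8 = $135180.
$135180 is within the $600000 maximum.

$135180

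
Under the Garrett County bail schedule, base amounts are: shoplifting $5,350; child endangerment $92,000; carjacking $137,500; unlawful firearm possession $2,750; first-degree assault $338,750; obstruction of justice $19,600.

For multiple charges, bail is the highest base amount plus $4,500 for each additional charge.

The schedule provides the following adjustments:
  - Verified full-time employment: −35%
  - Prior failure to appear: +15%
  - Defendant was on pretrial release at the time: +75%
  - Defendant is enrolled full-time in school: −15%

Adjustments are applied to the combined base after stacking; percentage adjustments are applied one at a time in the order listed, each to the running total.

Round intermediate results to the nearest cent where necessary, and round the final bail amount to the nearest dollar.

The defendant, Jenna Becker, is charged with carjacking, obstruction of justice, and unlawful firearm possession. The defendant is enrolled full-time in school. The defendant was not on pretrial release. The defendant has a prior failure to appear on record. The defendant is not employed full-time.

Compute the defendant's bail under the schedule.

$143,204

Base amounts from the schedule: carjacking $137,500; obstruction of justice $19,600; unlawful firearm possession $2,750.
Stacking rule: highest base plus $4,500 per additional charge. Highest is carjacking at $137,500; 2 additional charges → +$9,000. Combined base = $146,500.
Prior failure to appear (+15%): $146,500 × 1.15 = $168,475.
Defendant is enrolled full-time in school (−15%): $168,475 × 0.85 = $143,203.75.
Rounded to the nearest dollar: $143,204.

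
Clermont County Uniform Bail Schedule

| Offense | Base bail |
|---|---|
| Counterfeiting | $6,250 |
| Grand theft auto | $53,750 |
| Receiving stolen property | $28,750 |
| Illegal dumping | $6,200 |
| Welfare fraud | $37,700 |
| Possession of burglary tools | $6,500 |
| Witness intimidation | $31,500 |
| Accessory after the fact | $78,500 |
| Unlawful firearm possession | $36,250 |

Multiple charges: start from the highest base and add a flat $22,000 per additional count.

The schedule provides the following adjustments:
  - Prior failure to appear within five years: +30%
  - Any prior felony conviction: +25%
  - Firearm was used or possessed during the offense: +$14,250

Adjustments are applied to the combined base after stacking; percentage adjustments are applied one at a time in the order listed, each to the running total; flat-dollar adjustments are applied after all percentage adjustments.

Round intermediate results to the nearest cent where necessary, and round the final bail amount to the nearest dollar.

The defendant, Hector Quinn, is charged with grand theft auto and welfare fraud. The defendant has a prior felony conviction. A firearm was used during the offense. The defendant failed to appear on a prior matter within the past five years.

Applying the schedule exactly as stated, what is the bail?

$137,344

Base amounts from the schedule: grand theft auto $53,750; welfare fraud $37,700.
Stacking rule: highest base plus $22,000 per additional charge. Highest is grand theft auto at $53,750; 1 additional charge → +$22,000. Combined base = $75,750.
Prior failure to appear within five years (+30%): $75,750 × 1.3 = $98,475.
Any prior felony conviction (+25%): $98,475 × 1.25 = $123,093.75.
Firearm was used or possessed during the offense (+$14,250 flat): $123,093.75 + $14,250 = $137,343.75.
Rounded to the nearest dollar: $137,344.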